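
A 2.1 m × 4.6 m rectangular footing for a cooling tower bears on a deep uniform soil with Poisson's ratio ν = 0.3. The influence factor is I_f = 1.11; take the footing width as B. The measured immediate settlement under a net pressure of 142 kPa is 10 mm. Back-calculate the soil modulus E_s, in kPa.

E_s ≈ 30100 kPa

S_e = q·B·(1−ν²)/E_s · I_f  ⇒  E_s = q·B·(1−ν²)·I_f / S_e.
E_s = 142 × 2.1 × 0.91 × 1.11 / 0.01 = 30120 kPa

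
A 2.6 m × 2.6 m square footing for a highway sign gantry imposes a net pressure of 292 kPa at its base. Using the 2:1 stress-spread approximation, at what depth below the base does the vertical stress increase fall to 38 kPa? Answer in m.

z ≈ 4.61 m

2:1 spreading — at depth z the loaded area has grown by z in each plan dimension:
qB²/(B+z)² = Δσ_z ⇒ z = B(√(q/Δσ_z) − 1) = 2.6×(√(292/38) − 1) = 4.607 m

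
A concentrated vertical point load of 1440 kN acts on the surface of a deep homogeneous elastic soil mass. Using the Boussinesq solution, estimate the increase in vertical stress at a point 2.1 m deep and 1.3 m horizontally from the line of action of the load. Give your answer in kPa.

Boussinesq vertical stress below a point load on an elastic half-space:
Δσ_z = 3P/(2πz²) · [1 + (r/z)²]^(−5/2)
r/z = 1.3/2.1 = 0.61905; [1+(r/z)²]^(−5/2) = 0.4444.
Δσ_z = 3×1440/(2π×2.1²) × 0.4444 = 155.91 × 0.4444 = 69.29 kPa

Δσ_z ≈ 69.3 kPa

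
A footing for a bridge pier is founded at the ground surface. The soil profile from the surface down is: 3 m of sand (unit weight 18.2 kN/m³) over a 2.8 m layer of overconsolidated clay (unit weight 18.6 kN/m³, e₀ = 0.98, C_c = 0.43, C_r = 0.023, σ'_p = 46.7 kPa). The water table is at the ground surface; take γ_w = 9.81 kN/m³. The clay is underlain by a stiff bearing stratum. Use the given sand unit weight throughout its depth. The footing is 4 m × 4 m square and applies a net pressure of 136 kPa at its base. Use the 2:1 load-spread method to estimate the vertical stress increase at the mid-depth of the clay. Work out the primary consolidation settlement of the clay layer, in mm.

S_c ≈ 104 mm

Mid-depth of clay below the ground surface: z = 3 + 2.8/2 = 4.4 m.
Total vertical stress at mid-clay: σ_v = 18.2×3 + 18.6×1.4 = 80.64 kPa.
Pore pressure: u = 9.81×(4.4 − 0) = 43.164 kPa.
Initial effective stress: σ'_0 = σ_v − u = 80.64 − 43.164 = 37.476 kPa.
Stress increase at mid-clay by the 2:1 spreading method:
Δσ = qBL/((B+z)(L+z)) = 136×4×4/((4+4.4)(4+4.4)) = 30.839 kPa
Final effective stress: σ'_f = 37.476 + 30.839 = 68.315 kPa.
σ'_f = 68.315 > σ'_p = 46.7 kPa, so the stress path crosses the preconsolidation pressure — recompression up to σ'_p, then virgin compression beyond:
S_c = H/(1+e₀)·[C_r·log₁₀(σ'_p/σ'_0) + C_c·log₁₀(σ'_f/σ'_p)]
    = 2.8/1.98 × [0.023×log₁₀(46.7/37.476) + 0.43×log₁₀(68.315/46.7)]
    = 1.4141 × [0.002198 + 0.071036] = 0.1036 m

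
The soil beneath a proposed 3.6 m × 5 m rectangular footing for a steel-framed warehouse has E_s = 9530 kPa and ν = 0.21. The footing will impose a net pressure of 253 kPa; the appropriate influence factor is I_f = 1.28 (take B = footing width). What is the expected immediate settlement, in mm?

S_e ≈ 117 mm

Immediate (elastic) settlement: S_e = q·B·(1−ν²)/E_s · I_f.
S_e = 253 × 3.6 × (1 − 0.21²) / 9530 × 1.28
    = 253 × 3.6 × 0.9559 / 9530 × 1.28
    = 0.1169 m = 116.9 mm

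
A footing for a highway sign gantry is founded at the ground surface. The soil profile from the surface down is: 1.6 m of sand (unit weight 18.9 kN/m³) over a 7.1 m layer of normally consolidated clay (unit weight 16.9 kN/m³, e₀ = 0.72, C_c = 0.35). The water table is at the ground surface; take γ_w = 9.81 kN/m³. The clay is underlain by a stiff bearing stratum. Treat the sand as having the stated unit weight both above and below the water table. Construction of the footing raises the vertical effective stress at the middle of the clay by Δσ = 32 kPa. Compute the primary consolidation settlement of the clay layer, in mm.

S_c ≈ 371 mm

Mid-depth of clay below the ground surface: z = 1.6 + 7.1/2 = 5.15 m.
Total vertical stress at mid-clay: σ_v = 18.9×1.6 + 16.9×3.55 = 90.235 kPa.
Pore pressure: u = 9.81×(5.15 − 0) = 50.522 kPa.
Initial effective stress: σ'_0 = σ_v − u = 90.235 − 50.522 = 39.713 kPa.
Final effective stress: σ'_f = σ'_0 + Δσ = 39.713 + 32 = 71.713 kPa.
Normally consolidated clay, so the full stress increment lies on the virgin compression line:
S_c = C_c·H/(1+e₀)·log₁₀(σ'_f/σ'_0) = 0.35×7.1/(1+0.72)×log₁₀(71.713/39.713)
    = 1.4448 × 0.25667 = 0.3708 m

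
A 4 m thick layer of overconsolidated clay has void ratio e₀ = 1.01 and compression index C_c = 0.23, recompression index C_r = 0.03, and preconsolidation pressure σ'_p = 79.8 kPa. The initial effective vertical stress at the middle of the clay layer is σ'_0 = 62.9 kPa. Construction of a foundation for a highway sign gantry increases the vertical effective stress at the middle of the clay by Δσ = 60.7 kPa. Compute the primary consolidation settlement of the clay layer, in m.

S_c ≈ 0.0931 m

Final effective stress: σ'_f = 62.9 + 60.7 = 123.6 kPa.
σ'_f = 123.6 > σ'_p = 79.8 kPa, so the stress path crosses the preconsolidation pressure — recompression up to σ'_p, then virgin compression beyond:
S_c = H/(1+e₀)·[C_r·log₁₀(σ'_p/σ'_0) + C_c·log₁₀(σ'_f/σ'_p)]
    = 4/2.01 × [0.03×log₁₀(79.8/62.9) + 0.23×log₁₀(123.6/79.8)]
    = 1.99 × [0.0031006 + 0.043704] = 0.09314 m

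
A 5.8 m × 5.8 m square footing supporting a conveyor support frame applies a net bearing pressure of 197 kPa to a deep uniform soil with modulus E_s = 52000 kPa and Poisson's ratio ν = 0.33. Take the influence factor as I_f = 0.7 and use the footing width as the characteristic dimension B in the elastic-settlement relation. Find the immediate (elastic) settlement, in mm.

S_e ≈ 13.7 mm

Immediate (elastic) settlement: S_e = q·B·(1−ν²)/E_s · I_f.
S_e = 197 × 5.8 × (1 − 0.33²) / 52000 × 0.7
    = 197 × 5.8 × 0.8911 / 52000 × 0.7
    = 0.01371 m = 13.71 mm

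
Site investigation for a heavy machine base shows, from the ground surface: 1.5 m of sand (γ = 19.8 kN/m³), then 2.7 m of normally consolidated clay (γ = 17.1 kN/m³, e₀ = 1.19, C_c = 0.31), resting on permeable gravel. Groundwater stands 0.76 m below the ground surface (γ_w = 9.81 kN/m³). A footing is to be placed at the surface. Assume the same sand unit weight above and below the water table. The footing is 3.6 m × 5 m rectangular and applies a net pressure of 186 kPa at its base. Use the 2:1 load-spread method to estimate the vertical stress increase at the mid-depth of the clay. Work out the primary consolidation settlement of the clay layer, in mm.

Mid-depth of clay below the ground surface: z = 1.5 + 2.7/2 = 2.85 m.
Total vertical stress at mid-clay: σ_v = 19.8×1.5 + 17.1×1.35 = 52.785 kPa.
Pore pressure: u = 9.81×(2.85 − 0.76) = 20.503 kPa.
Initial effective stress: σ'_0 = σ_v − u = 52.785 − 20.503 = 32.282 kPa.
Stress increase at mid-clay by the 2:1 spreading method:
Δσ = qBL/((B+z)(L+z)) = 186×3.6×5/((3.6+2.85)(5+2.85)) = 66.124 kPa
Final effective stress: σ'_f = σ'_0 + Δσ = 32.282 + 66.124 = 98.406 kPa.
Normally consolidated clay, so the full stress increment lies on the virgin compression line:
S_c = C_c·H/(1+e₀)·log₁₀(σ'_f/σ'_0) = 0.31×2.7/(1+1.19)×log₁₀(98.406/32.282)
    = 0.38219 × 0.48406 = 0.185 m

S_c ≈ 185 mm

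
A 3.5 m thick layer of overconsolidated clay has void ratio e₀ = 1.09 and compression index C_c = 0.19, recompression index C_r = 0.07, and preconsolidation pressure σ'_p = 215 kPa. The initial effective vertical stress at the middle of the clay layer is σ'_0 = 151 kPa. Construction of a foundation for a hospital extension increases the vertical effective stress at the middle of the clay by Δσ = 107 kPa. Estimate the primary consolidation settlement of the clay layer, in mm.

S_c ≈ 43.2 mm

Final effective stress: σ'_f = 151 + 107 = 258 kPa.
σ'_f = 258 > σ'_p = 215 kPa, so the stress path crosses the preconsolidation pressure — recompression up to σ'_p, then virgin compression beyond:
S_c = H/(1+e₀)·[C_r·log₁₀(σ'_p/σ'_0) + C_c·log₁₀(σ'_f/σ'_p)]
    = 3.5/2.09 × [0.07×log₁₀(215/151) + 0.19×log₁₀(258/215)]
    = 1.6746 × [0.010742 + 0.015044] = 0.04318 m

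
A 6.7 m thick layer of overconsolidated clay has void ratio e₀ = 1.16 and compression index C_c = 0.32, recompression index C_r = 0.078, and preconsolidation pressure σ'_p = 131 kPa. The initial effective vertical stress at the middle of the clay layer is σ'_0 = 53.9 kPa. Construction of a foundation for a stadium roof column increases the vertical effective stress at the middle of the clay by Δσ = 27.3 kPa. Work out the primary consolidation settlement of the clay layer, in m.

S_c ≈ 0.0431 m

Final effective stress: σ'_f = 53.9 + 27.3 = 81.2 kPa.
σ'_f = 81.2 ≤ σ'_p = 131 kPa, so the clay remains overconsolidated and only the recompression index applies:
S_c = C_r·H/(1+e₀)·log₁₀(σ'_f/σ'_0) = 0.078×6.7/2.16×log₁₀(81.2/53.9)
    = 0.24195 × 0.17797 = 0.04306 m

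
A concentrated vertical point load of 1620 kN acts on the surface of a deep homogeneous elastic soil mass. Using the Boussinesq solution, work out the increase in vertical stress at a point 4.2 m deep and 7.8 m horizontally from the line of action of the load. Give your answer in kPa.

Δσ_z ≈ 1.05 kPa

Boussinesq vertical stress below a point load on an elastic half-space:
Δσ_z = 3P/(2πz²) · [1 + (r/z)²]^(−5/2)
r/z = 7.8/4.2 = 1.8571; [1+(r/z)²]^(−5/2) = 0.023952.
Δσ_z = 3×1620/(2π×4.2²) × 0.023952 = 43.849 × 0.023952 = 1.05 kPa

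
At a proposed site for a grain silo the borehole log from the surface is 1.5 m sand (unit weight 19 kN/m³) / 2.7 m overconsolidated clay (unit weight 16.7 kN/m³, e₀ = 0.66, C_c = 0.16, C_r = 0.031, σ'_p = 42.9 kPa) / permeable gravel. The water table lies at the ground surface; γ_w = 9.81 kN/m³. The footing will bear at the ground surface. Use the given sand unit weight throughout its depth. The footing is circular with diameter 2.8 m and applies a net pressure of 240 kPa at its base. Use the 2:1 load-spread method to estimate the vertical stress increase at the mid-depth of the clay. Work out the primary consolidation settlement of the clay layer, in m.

Mid-depth of clay below the ground surface: z = 1.5 + 2.7/2 = 2.85 m.
Total vertical stress at mid-clay: σ_v = 19×1.5 + 16.7×1.35 = 51.045 kPa.
Pore pressure: u = 9.81×(2.85 − 0) = 27.959 kPa.
Initial effective stress: σ'_0 = σ_v − u = 51.045 − 27.959 = 23.086 kPa.
Stress increase at mid-clay by the 2:1 spreading method:
Δσ ≈ qD²/(D+z)² = 240×2.8²/(2.8+2.85)² = 58.943 kPa
Final effective stress: σ'_f = 23.086 + 58.943 = 82.029 kPa.
σ'_f = 82.029 > σ'_p = 42.9 kPa, so the stress path crosses the preconsolidation pressure — recompression up to σ'_p, then virgin compression beyond:
S_c = H/(1+e₀)·[C_r·log₁₀(σ'_p/σ'_0) + C_c·log₁₀(σ'_f/σ'_p)]
    = 2.7/1.66 × [0.031×log₁₀(42.9/23.086) + 0.16×log₁₀(82.029/42.9)]
    = 1.6265 × [0.0083424 + 0.045042] = 0.08683 m

S_c ≈ 0.0868 m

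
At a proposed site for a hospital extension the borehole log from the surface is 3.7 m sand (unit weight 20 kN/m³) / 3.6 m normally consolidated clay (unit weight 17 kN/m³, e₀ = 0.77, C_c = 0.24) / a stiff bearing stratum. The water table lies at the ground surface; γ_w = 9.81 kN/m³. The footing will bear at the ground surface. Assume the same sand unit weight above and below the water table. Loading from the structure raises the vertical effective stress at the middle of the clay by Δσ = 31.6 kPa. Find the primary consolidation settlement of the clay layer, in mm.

S_c ≈ 103 mm

Mid-depth of clay below the ground surface: z = 3.7 + 3.6/2 = 5.5 m.
Total vertical stress at mid-clay: σ_v = 20×3.7 + 17×1.8 = 104.6 kPa.
Pore pressure: u = 9.81×(5.5 − 0) = 53.955 kPa.
Initial effective stress: σ'_0 = σ_v − u = 104.6 − 53.955 = 50.645 kPa.
Final effective stress: σ'_f = σ'_0 + Δσ = 50.645 + 31.6 = 82.245 kPa.
Normally consolidated clay, so the full stress increment lies on the virgin compression line:
S_c = C_c·H/(1+e₀)·log₁₀(σ'_f/σ'_0) = 0.24×3.6/(1+0.77)×log₁₀(82.245/50.645)
    = 0.48814 × 0.21057 = 0.1028 m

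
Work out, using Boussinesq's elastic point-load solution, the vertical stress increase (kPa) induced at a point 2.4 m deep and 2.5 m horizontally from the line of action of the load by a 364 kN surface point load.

Boussinesq vertical stress below a point load on an elastic half-space:
Δσ_z = 3P/(2πz²) · [1 + (r/z)²]^(−5/2)
r/z = 2.5/2.4 = 1.0417; [1+(r/z)²]^(−5/2) = 0.15929.
Δσ_z = 3×364/(2π×2.4²) × 0.15929 = 30.173 × 0.15929 = 4.806 kPa

Δσ_z ≈ 4.81 kPa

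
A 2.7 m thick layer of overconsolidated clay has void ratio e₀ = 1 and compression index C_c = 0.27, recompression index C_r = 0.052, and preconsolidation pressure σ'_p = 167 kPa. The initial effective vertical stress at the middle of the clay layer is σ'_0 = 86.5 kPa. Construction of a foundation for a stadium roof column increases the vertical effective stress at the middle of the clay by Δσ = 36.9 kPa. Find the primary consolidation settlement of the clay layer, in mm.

S_c ≈ 10.8 mm

Final effective stress: σ'_f = 86.5 + 36.9 = 123.4 kPa.
σ'_f = 123.4 ≤ σ'_p = 167 kPa, so the clay remains overconsolidated and only the recompression index applies:
S_c = C_r·H/(1+e₀)·log₁₀(σ'_f/σ'_0) = 0.052×2.7/2×log₁₀(123.4/86.5)
    = 0.0702 × 0.1543 = 0.01083 m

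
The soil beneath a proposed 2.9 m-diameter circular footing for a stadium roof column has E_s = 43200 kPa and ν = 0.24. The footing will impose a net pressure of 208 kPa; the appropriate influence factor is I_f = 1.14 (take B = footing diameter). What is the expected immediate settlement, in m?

S_e ≈ 0.015 m

Immediate (elastic) settlement: S_e = q·B·(1−ν²)/E_s · I_f.
S_e = 208 × 2.9 × (1 − 0.24²) / 43200 × 1.14
    = 208 × 2.9 × 0.9424 / 43200 × 1.14
    = 0.015 m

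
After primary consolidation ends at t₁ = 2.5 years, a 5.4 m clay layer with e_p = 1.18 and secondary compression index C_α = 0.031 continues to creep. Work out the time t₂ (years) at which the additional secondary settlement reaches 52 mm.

S_s = C_α·H/(1+e_p)·log₁₀(t₂/t₁) ⇒ log₁₀(t₂/t₁) = S_s·(1+e_p)/(C_α·H).
log₁₀(t₂/t₁) = 0.052 × (1+1.18) / (0.031×5.4) = 0.6772
t₂ = t₁ × 10^0.6772 = 2.5 × 4.755 = 11.89 years

t₂ ≈ 11.9 years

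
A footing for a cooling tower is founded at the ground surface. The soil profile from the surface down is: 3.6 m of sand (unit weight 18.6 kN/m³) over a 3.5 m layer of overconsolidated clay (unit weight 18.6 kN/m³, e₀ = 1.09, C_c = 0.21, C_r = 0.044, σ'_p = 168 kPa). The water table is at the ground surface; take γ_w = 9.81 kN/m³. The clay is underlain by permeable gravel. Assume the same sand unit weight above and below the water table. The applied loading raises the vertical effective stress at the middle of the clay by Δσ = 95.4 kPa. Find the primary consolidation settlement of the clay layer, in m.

Mid-depth of clay below the ground surface: z = 3.6 + 3.5/2 = 5.35 m.
Total vertical stress at mid-clay: σ_v = 18.6×3.6 + 18.6×1.75 = 99.51 kPa.
Pore pressure: u = 9.81×(5.35 − 0) = 52.483 kPa.
Initial effective stress: σ'_0 = σ_v − u = 99.51 − 52.483 = 47.027 kPa.
Final effective stress: σ'_f = 47.027 + 95.4 = 142.43 kPa.
σ'_f = 142.43 ≤ σ'_p = 168 kPa, so the clay remains overconsolidated and only the recompression index applies:
S_c = C_r·H/(1+e₀)·log₁₀(σ'_f/σ'_0) = 0.044×3.5/2.09×log₁₀(142.43/47.027)
    = 0.073682 × 0.48125 = 0.03546 m

S_c ≈ 0.0355 m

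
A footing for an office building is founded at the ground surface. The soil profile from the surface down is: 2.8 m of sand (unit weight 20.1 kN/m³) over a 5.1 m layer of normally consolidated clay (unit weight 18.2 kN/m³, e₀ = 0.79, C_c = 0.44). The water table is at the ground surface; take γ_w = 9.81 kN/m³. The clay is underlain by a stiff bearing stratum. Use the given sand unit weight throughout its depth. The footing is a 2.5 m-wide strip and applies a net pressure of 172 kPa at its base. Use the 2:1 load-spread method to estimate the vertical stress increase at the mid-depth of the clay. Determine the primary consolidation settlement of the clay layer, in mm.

S_c ≈ 402 mm

Mid-depth of clay below the ground surface: z = 2.8 + 5.1/2 = 5.35 m.
Total vertical stress at mid-clay: σ_v = 20.1×2.8 + 18.2×2.55 = 102.69 kPa.
Pore pressure: u = 9.81×(5.35 − 0) = 52.483 kPa.
Initial effective stress: σ'_0 = σ_v − u = 102.69 − 52.483 = 50.207 kPa.
Stress increase at mid-clay by the 2:1 spreading method:
Δσ = qB/(B+z) = 172×2.5/(2.5+5.35) = 54.777 kPa
Final effective stress: σ'_f = σ'_0 + Δσ = 50.207 + 54.777 = 104.98 kPa.
Normally consolidated clay, so the full stress increment lies on the virgin compression line:
S_c = C_c·H/(1+e₀)·log₁₀(σ'_f/σ'_0) = 0.44×5.1/(1+0.79)×log₁₀(104.98/50.207)
    = 1.2536 × 0.32034 = 0.4016 m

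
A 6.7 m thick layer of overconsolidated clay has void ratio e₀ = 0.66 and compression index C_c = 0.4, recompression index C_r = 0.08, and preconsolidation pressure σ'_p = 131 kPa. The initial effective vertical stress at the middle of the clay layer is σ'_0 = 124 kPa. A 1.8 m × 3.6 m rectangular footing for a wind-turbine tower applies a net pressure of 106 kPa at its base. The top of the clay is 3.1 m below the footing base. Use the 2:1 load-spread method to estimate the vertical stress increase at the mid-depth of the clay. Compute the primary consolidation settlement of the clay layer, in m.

S_c ≈ 0.0145 m

Mid-depth of clay below the footing base: z = 3.1 + 6.7/2 = 6.45 m.
Stress increase at mid-clay by the 2:1 spreading method:
Δσ = qBL/((B+z)(L+z)) = 106×1.8×3.6/((1.8+6.45)(3.6+6.45)) = 8.2844 kPa
Final effective stress: σ'_f = 124 + 8.2844 = 132.28 kPa.
σ'_f = 132.28 > σ'_p = 131 kPa, so the stress path crosses the preconsolidation pressure — recompression up to σ'_p, then virgin compression beyond:
S_c = H/(1+e₀)·[C_r·log₁₀(σ'_p/σ'_0) + C_c·log₁₀(σ'_f/σ'_p)]
    = 6.7/1.66 × [0.08×log₁₀(131/124) + 0.4×log₁₀(132.28/131)]
    = 4.0361 × [0.001908 + 0.0016892] = 0.01452 m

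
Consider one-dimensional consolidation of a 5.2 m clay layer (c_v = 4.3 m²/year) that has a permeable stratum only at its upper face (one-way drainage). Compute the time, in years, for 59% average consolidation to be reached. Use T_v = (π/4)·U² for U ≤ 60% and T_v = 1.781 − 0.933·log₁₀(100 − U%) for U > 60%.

t ≈ 1.72 years

Drainage path length: H_d = H = 5.2 m (single drainage).
U ≤ 60%: T_v = (π/4)·U² = (π/4)×0.59² = 0.2734.
t = T_v·H_d²/c_v = 0.2734×5.2²/4.3 = 1.719 years.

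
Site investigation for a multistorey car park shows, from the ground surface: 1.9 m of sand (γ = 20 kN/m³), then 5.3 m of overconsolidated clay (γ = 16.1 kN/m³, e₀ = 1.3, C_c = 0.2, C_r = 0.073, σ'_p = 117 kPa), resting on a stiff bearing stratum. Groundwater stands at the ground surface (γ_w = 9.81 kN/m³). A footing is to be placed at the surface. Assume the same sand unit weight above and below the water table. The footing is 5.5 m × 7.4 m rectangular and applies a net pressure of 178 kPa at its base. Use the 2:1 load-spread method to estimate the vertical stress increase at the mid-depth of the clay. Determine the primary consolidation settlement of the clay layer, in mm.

S_c ≈ 71.9 mm

Mid-depth of clay below the ground surface: z = 1.9 + 5.3/2 = 4.55 m.
Total vertical stress at mid-clay: σ_v = 20×1.9 + 16.1×2.65 = 80.665 kPa.
Pore pressure: u = 9.81×(4.55 − 0) = 44.636 kPa.
Initial effective stress: σ'_0 = σ_v − u = 80.665 − 44.636 = 36.029 kPa.
Stress increase at mid-clay by the 2:1 spreading method:
Δσ = qBL/((B+z)(L+z)) = 178×5.5×7.4/((5.5+4.55)(7.4+4.55)) = 60.323 kPa
Final effective stress: σ'_f = 36.029 + 60.323 = 96.352 kPa.
σ'_f = 96.352 ≤ σ'_p = 117 kPa, so the clay remains overconsolidated and only the recompression index applies:
S_c = C_r·H/(1+e₀)·log₁₀(σ'_f/σ'_0) = 0.073×5.3/2.3×log₁₀(96.352/36.029)
    = 0.16821 × 0.42721 = 0.07186 m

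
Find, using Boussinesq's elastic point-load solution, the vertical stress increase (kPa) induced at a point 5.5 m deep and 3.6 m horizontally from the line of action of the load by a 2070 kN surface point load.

Boussinesq vertical stress below a point load on an elastic half-space:
Δσ_z = 3P/(2πz²) · [1 + (r/z)²]^(−5/2)
r/z = 3.6/5.5 = 0.65455; [1+(r/z)²]^(−5/2) = 0.41007.
Δσ_z = 3×2070/(2π×5.5²) × 0.41007 = 32.673 × 0.41007 = 13.4 kPa

Δσ_z ≈ 13.4 kPa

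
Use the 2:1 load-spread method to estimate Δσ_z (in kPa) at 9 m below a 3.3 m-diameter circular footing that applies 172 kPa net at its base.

By the 2:1 method the load spreads at 1 horizontal : 2 vertical, so at depth z the loaded area has grown by z in each plan dimension:
Δσ ≈ qD²/(D+z)² = 172×3.3²/(3.3+9)² = 12.381 kPa

Δσ_z ≈ 12.4 kPa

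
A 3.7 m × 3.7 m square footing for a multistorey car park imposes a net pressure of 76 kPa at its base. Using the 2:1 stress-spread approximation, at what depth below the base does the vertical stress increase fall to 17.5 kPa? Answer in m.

z ≈ 4.01 m

2:1 spreading — at depth z the loaded area has grown by z in each plan dimension:
qB²/(B+z)² = Δσ_z ⇒ z = B(√(q/Δσ_z) − 1) = 3.7×(√(76/17.5) − 1) = 4.011 m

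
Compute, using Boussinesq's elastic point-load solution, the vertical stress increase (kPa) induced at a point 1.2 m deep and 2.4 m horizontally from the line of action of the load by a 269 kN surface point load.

Δσ_z ≈ 1.6 kPa

Boussinesq vertical stress below a point load on an elastic half-space:
Δσ_z = 3P/(2πz²) · [1 + (r/z)²]^(−5/2)
r/z = 2.4/1.2 = 2; [1+(r/z)²]^(−5/2) = 0.017889.
Δσ_z = 3×269/(2π×1.2²) × 0.017889 = 89.193 × 0.017889 = 1.596 kPa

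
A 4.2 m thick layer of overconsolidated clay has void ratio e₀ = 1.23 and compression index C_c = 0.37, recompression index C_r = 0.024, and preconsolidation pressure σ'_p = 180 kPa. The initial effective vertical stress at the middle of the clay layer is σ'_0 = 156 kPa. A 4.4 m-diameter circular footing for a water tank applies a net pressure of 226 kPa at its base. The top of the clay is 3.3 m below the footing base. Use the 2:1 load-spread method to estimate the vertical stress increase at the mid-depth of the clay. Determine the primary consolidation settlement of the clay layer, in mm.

Mid-depth of clay below the footing base: z = 3.3 + 4.2/2 = 5.4 m.
Stress increase at mid-clay by the 2:1 spreading method:
Δσ ≈ qD²/(D+z)² = 226×4.4²/(4.4+5.4)² = 45.558 kPa
Final effective stress: σ'_f = 156 + 45.558 = 201.56 kPa.
σ'_f = 201.56 > σ'_p = 180 kPa, so the stress path crosses the preconsolidation pressure — recompression up to σ'_p, then virgin compression beyond:
S_c = H/(1+e₀)·[C_r·log₁₀(σ'_p/σ'_0) + C_c·log₁₀(σ'_f/σ'_p)]
    = 4.2/2.23 × [0.024×log₁₀(180/156) + 0.37×log₁₀(201.56/180)]
    = 1.8834 × [0.0014915 + 0.018179] = 0.03705 m

S_c ≈ 37 mm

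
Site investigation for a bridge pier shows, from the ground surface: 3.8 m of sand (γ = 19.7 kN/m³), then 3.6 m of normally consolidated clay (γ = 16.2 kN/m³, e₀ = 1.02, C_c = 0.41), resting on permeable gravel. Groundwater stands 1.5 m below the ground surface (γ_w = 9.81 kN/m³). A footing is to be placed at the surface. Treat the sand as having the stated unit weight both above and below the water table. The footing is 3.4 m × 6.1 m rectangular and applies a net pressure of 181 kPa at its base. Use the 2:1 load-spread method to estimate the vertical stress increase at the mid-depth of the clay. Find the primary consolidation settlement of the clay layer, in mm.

Mid-depth of clay below the ground surface: z = 3.8 + 3.6/2 = 5.6 m.
Total vertical stress at mid-clay: σ_v = 19.7×3.8 + 16.2×1.8 = 104.02 kPa.
Pore pressure: u = 9.81×(5.6 − 1.5) = 40.221 kPa.
Initial effective stress: σ'_0 = σ_v − u = 104.02 − 40.221 = 63.799 kPa.
Stress increase at mid-clay by the 2:1 spreading method:
Δσ = qBL/((B+z)(L+z)) = 181×3.4×6.1/((3.4+5.6)(6.1+5.6)) = 35.65 kPa
Final effective stress: σ'_f = σ'_0 + Δσ = 63.799 + 35.65 = 99.449 kPa.
Normally consolidated clay, so the full stress increment lies on the virgin compression line:
S_c = C_c·H/(1+e₀)·log₁₀(σ'_f/σ'_0) = 0.41×3.6/(1+1.02)×log₁₀(99.449/63.799)
    = 0.73069 × 0.19279 = 0.1409 m

S_c ≈ 141 mm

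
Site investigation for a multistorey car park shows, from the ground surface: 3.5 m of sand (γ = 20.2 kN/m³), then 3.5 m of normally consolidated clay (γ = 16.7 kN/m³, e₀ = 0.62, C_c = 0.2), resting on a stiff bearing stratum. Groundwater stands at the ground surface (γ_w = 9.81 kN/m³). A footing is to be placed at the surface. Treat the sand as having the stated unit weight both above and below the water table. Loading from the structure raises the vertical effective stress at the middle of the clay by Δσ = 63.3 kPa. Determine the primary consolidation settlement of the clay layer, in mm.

Mid-depth of clay below the ground surface: z = 3.5 + 3.5/2 = 5.25 m.
Total vertical stress at mid-clay: σ_v = 20.2×3.5 + 16.7×1.75 = 99.925 kPa.
Pore pressure: u = 9.81×(5.25 − 0) = 51.503 kPa.
Initial effective stress: σ'_0 = σ_v − u = 99.925 − 51.503 = 48.422 kPa.
Final effective stress: σ'_f = σ'_0 + Δσ = 48.422 + 63.3 = 111.72 kPa.
Normally consolidated clay, so the full stress increment lies on the virgin compression line:
S_c = C_c·H/(1+e₀)·log₁₀(σ'_f/σ'_0) = 0.2×3.5/(1+0.62)×log₁₀(111.72/48.422)
    = 0.4321 × 0.36309 = 0.1569 m

S_c ≈ 157 mm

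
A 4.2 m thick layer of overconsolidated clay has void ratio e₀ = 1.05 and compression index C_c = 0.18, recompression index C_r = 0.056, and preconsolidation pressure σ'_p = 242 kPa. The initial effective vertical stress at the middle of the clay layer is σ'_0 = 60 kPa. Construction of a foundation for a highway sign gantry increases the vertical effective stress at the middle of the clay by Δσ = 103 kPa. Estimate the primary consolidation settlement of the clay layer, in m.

S_c ≈ 0.0498 m

Final effective stress: σ'_f = 60 + 103 = 163 kPa.
σ'_f = 163 ≤ σ'_p = 242 kPa, so the clay remains overconsolidated and only the recompression index applies:
S_c = C_r·H/(1+e₀)·log₁₀(σ'_f/σ'_0) = 0.056×4.2/2.05×log₁₀(163/60)
    = 0.11473 × 0.43404 = 0.0498 m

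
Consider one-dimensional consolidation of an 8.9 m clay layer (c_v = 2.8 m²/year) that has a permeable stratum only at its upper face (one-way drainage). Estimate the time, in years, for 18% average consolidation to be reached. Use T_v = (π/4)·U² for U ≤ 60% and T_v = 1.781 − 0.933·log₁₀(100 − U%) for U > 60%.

Drainage path length: H_d = H = 8.9 m (single drainage).
U ≤ 60%: T_v = (π/4)·U² = (π/4)×0.18² = 0.025447.
t = T_v·H_d²/c_v = 0.025447×8.9²/2.8 = 0.7199 years.

t ≈ 0.72 years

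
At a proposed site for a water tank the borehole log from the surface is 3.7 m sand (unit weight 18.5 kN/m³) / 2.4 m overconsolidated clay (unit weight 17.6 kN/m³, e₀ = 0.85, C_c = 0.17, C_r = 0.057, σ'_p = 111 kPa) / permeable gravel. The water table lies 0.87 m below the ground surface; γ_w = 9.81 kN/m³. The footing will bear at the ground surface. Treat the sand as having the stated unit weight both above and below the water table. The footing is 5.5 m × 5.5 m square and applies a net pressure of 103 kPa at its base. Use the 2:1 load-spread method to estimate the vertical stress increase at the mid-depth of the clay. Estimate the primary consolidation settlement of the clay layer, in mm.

Mid-depth of clay below the ground surface: z = 3.7 + 2.4/2 = 4.9 m.
Total vertical stress at mid-clay: σ_v = 18.5×3.7 + 17.6×1.2 = 89.57 kPa.
Pore pressure: u = 9.81×(4.9 − 0.87) = 39.534 kPa.
Initial effective stress: σ'_0 = σ_v − u = 89.57 − 39.534 = 50.036 kPa.
Stress increase at mid-clay by the 2:1 spreading method:
Δσ = qBL/((B+z)(L+z)) = 103×5.5×5.5/((5.5+4.9)(5.5+4.9)) = 28.807 kPa
Final effective stress: σ'_f = 50.036 + 28.807 = 78.843 kPa.
σ'_f = 78.843 ≤ σ'_p = 111 kPa, so the clay remains overconsolidated and only the recompression index applies:
S_c = C_r·H/(1+e₀)·log₁₀(σ'_f/σ'_0) = 0.057×2.4/1.85×log₁₀(78.843/50.036)
    = 0.073946 × 0.19748 = 0.0146 m

S_c ≈ 14.6 mm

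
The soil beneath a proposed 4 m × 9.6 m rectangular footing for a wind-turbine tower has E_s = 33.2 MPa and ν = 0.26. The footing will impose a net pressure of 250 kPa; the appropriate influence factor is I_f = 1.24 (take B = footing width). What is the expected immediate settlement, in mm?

S_e ≈ 34.8 mm

Immediate (elastic) settlement: S_e = q·B·(1−ν²)/E_s · I_f.
E_s = 33.2 MPa = 33200 kPa.
S_e = 250 × 4 × (1 − 0.26²) / 33200 × 1.24
    = 250 × 4 × 0.9324 / 33200 × 1.24
    = 0.03482 m = 34.82 mm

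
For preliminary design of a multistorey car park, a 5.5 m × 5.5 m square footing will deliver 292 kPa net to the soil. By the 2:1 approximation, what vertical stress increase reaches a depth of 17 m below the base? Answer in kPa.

By the 2:1 method the load spreads at 1 horizontal : 2 vertical, so at depth z the loaded area has grown by z in each plan dimension:
Δσ = qBL/((B+z)(L+z)) = 292×5.5×5.5/((5.5+17)(5.5+17)) = 17.448 kPa

Δσ_z ≈ 17.4 kPa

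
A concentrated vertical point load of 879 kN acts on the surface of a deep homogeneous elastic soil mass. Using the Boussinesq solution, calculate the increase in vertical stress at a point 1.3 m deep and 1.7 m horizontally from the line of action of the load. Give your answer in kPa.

Boussinesq vertical stress below a point load on an elastic half-space:
Δσ_z = 3P/(2πz²) · [1 + (r/z)²]^(−5/2)
r/z = 1.7/1.3 = 1.3077; [1+(r/z)²]^(−5/2) = 0.082709.
Δσ_z = 3×879/(2π×1.3²) × 0.082709 = 248.34 × 0.082709 = 20.54 kPa

Δσ_z ≈ 20.5 kPa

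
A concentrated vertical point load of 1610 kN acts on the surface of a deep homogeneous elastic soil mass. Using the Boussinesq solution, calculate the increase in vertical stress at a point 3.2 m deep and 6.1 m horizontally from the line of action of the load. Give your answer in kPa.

Δσ_z ≈ 1.62 kPa

Boussinesq vertical stress below a point load on an elastic half-space:
Δσ_z = 3P/(2πz²) · [1 + (r/z)²]^(−5/2)
r/z = 6.1/3.2 = 1.9062; [1+(r/z)²]^(−5/2) = 0.021635.
Δσ_z = 3×1610/(2π×3.2²) × 0.021635 = 75.07 × 0.021635 = 1.624 kPa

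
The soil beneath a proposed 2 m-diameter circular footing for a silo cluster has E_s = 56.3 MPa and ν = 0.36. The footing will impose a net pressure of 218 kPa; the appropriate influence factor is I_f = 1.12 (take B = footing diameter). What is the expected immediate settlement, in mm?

Immediate (elastic) settlement: S_e = q·B·(1−ν²)/E_s · I_f.
E_s = 56.3 MPa = 56300 kPa.
S_e = 218 × 2 × (1 − 0.36²) / 56300 × 1.12
    = 218 × 2 × 0.8704 / 56300 × 1.12
    = 0.007549 m = 7.549 mm

S_e ≈ 7.55 mm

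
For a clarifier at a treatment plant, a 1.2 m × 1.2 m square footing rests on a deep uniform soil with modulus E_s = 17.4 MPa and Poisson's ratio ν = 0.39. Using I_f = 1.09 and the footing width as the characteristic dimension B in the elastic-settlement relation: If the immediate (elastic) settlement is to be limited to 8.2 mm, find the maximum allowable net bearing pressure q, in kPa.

E_s = 17.4 MPa = 17400 kPa.
S_e = q·B·(1−ν²)/E_s · I_f  ⇒  q = S_e·E_s / (B·(1−ν²)·I_f).
q = 0.0082 × 17400 / (1.2 × 0.8479 × 1.09) = 128.7 kPa

q ≈ 129 kPa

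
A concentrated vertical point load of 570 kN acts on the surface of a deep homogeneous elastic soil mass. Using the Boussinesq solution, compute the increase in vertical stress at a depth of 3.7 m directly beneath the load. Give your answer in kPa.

Boussinesq vertical stress below a point load on an elastic half-space:
Δσ_z = 3P/(2πz²) · [1 + (r/z)²]^(−5/2)
r/z = 0/3.7 = 0; [1+(r/z)²]^(−5/2) = 1.
Δσ_z = 3×570/(2π×3.7²) × 1 = 19.88 × 1 = 19.88 kPa

Δσ_z ≈ 19.9 kPa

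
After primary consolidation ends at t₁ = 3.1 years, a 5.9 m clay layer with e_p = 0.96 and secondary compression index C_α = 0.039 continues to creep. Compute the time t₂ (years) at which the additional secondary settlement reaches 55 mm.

S_s = C_α·H/(1+e_p)·log₁₀(t₂/t₁) ⇒ log₁₀(t₂/t₁) = S_s·(1+e_p)/(C_α·H).
log₁₀(t₂/t₁) = 0.055 × (1+0.96) / (0.039×5.9) = 0.4685
t₂ = t₁ × 10^0.4685 = 3.1 × 2.941 = 9.117 years

t₂ ≈ 9.12 years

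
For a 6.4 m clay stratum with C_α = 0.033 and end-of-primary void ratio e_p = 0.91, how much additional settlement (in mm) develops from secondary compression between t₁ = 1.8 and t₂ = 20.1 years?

S_s ≈ 116 mm

Secondary compression: S_s = C_α·H/(1+e_p)·log₁₀(t₂/t₁)
S_s = 0.033×6.4/(1+0.91)×log₁₀(20.1/1.8)
    = 0.1106 × 1.048 = 0.1159 m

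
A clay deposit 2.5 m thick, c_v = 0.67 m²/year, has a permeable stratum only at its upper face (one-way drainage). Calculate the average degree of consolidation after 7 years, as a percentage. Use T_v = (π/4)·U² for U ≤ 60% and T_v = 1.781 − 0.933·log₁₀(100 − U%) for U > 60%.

Drainage path length: H_d = H = 2.5 m (single drainage).
T_v = c_v·t/H_d² = 0.67×7/2.5² = 0.7504.
T_v = 0.7504 corresponds to the U > 60% branch:
U = 1 − 10^((1.781 − T_v)/0.933)/100 = 0.8728

U ≈ 87.3 %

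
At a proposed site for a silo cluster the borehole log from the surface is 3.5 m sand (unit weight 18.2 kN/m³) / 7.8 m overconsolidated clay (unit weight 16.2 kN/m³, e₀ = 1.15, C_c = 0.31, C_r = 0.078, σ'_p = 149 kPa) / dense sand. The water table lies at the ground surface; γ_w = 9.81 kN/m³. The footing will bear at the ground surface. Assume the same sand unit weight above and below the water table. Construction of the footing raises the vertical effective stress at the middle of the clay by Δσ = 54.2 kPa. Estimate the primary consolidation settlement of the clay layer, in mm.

S_c ≈ 85.1 mm

Mid-depth of clay below the ground surface: z = 3.5 + 7.8/2 = 7.4 m.
Total vertical stress at mid-clay: σ_v = 18.2×3.5 + 16.2×3.9 = 126.88 kPa.
Pore pressure: u = 9.81×(7.4 − 0) = 72.594 kPa.
Initial effective stress: σ'_0 = σ_v − u = 126.88 − 72.594 = 54.286 kPa.
Final effective stress: σ'_f = 54.286 + 54.2 = 108.49 kPa.
σ'_f = 108.49 ≤ σ'_p = 149 kPa, so the clay remains overconsolidated and only the recompression index applies:
S_c = C_r·H/(1+e₀)·log₁₀(σ'_f/σ'_0) = 0.078×7.8/2.15×log₁₀(108.49/54.286)
    = 0.28298 × 0.3007 = 0.08509 m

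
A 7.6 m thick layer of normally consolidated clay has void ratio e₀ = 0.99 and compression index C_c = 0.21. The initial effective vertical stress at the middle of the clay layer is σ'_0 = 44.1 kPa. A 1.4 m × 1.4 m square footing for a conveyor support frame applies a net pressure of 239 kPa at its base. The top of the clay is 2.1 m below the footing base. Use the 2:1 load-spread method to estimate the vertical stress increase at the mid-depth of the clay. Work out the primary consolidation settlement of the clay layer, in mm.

S_c ≈ 63.3 mm

Mid-depth of clay below the footing base: z = 2.1 + 7.6/2 = 5.9 m.
Stress increase at mid-clay by the 2:1 spreading method:
Δσ = qBL/((B+z)(L+z)) = 239×1.4×1.4/((1.4+5.9)(1.4+5.9)) = 8.7904 kPa
Final effective stress: σ'_f = σ'_0 + Δσ = 44.1 + 8.7904 = 52.89 kPa.
Normally consolidated clay, so the full stress increment lies on the virgin compression line:
S_c = C_c·H/(1+e₀)·log₁₀(σ'_f/σ'_0) = 0.21×7.6/(1+0.99)×log₁₀(52.89/44.1)
    = 0.80201 × 0.078935 = 0.06331 m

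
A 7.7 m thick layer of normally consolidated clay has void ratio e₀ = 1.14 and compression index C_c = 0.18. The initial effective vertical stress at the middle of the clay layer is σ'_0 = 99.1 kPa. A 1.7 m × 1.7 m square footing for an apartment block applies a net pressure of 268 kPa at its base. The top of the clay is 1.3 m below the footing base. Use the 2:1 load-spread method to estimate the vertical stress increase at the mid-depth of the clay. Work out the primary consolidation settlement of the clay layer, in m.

Mid-depth of clay below the footing base: z = 1.3 + 7.7/2 = 5.15 m.
Stress increase at mid-clay by the 2:1 spreading method:
Δσ = qBL/((B+z)(L+z)) = 268×1.7×1.7/((1.7+5.15)(1.7+5.15)) = 16.506 kPa
Final effective stress: σ'_f = σ'_0 + Δσ = 99.1 + 16.506 = 115.61 kPa.
Normally consolidated clay, so the full stress increment lies on the virgin compression line:
S_c = C_c·H/(1+e₀)·log₁₀(σ'_f/σ'_0) = 0.18×7.7/(1+1.14)×log₁₀(115.61/99.1)
    = 0.64766 × 0.066922 = 0.04334 m

S_c ≈ 0.0433 m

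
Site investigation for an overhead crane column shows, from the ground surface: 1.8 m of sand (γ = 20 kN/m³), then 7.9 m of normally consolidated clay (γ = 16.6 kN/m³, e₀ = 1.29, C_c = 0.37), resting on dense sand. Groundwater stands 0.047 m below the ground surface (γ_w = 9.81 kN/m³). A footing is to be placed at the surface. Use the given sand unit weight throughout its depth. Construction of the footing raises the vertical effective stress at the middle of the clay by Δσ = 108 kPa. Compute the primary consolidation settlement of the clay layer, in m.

Mid-depth of clay below the ground surface: z = 1.8 + 7.9/2 = 5.75 m.
Total vertical stress at mid-clay: σ_v = 20×1.8 + 16.6×3.95 = 101.57 kPa.
Pore pressure: u = 9.81×(5.75 − 0.047) = 55.946 kPa.
Initial effective stress: σ'_0 = σ_v − u = 101.57 − 55.946 = 45.624 kPa.
Final effective stress: σ'_f = σ'_0 + Δσ = 45.624 + 108 = 153.62 kPa.
Normally consolidated clay, so the full stress increment lies on the virgin compression line:
S_c = C_c·H/(1+e₀)·log₁₀(σ'_f/σ'_0) = 0.37×7.9/(1+1.29)×log₁₀(153.62/45.624)
    = 1.2764 × 0.52725 = 0.673 m

S_c ≈ 0.673 m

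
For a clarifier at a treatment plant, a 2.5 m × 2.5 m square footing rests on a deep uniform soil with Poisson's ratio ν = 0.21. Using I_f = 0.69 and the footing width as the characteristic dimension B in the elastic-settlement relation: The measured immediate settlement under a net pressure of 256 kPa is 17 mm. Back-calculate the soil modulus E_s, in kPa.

S_e = q·B·(1−ν²)/E_s · I_f  ⇒  E_s = q·B·(1−ν²)·I_f / S_e.
E_s = 256 × 2.5 × 0.9559 × 0.69 / 0.017 = 24830 kPa

E_s ≈ 24800 kPa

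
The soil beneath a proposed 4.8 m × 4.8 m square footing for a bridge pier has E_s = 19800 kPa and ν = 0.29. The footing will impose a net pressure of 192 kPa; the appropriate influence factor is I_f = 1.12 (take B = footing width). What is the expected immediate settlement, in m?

Immediate (elastic) settlement: S_e = q·B·(1−ν²)/E_s · I_f.
S_e = 192 × 4.8 × (1 − 0.29²) / 19800 × 1.12
    = 192 × 4.8 × 0.9159 / 19800 × 1.12
    = 0.04775 m

S_e ≈ 0.0477 m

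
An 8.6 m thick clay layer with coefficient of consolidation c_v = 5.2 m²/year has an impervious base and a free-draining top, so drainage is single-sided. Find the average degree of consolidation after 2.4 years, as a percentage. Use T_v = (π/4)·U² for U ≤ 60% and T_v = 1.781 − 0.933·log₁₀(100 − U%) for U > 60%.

Drainage path length: H_d = H = 8.6 m (single drainage).
T_v = c_v·t/H_d² = 5.2×2.4/8.6² = 0.16874.
T_v = 0.16874 corresponds to the U ≤ 60% branch:
U = √(4T_v/π) = 0.4635

U ≈ 46.4 %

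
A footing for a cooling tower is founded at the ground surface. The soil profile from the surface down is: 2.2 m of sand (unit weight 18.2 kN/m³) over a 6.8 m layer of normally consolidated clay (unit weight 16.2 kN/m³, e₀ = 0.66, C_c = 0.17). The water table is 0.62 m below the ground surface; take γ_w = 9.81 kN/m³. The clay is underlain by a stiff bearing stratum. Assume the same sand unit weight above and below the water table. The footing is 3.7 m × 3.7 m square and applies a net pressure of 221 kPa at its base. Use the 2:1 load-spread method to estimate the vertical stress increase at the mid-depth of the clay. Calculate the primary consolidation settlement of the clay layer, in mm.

Mid-depth of clay below the ground surface: z = 2.2 + 6.8/2 = 5.6 m.
Total vertical stress at mid-clay: σ_v = 18.2×2.2 + 16.2×3.4 = 95.12 kPa.
Pore pressure: u = 9.81×(5.6 − 0.62) = 48.854 kPa.
Initial effective stress: σ'_0 = σ_v − u = 95.12 − 48.854 = 46.266 kPa.
Stress increase at mid-clay by the 2:1 spreading method:
Δσ = qBL/((B+z)(L+z)) = 221×3.7×3.7/((3.7+5.6)(3.7+5.6)) = 34.981 kPa
Final effective stress: σ'_f = σ'_0 + Δσ = 46.266 + 34.981 = 81.247 kPa.
Normally consolidated clay, so the full stress increment lies on the virgin compression line:
S_c = C_c·H/(1+e₀)·log₁₀(σ'_f/σ'_0) = 0.17×6.8/(1+0.66)×log₁₀(81.247/46.266)
    = 0.69639 × 0.24455 = 0.1703 m

S_c ≈ 170 mm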